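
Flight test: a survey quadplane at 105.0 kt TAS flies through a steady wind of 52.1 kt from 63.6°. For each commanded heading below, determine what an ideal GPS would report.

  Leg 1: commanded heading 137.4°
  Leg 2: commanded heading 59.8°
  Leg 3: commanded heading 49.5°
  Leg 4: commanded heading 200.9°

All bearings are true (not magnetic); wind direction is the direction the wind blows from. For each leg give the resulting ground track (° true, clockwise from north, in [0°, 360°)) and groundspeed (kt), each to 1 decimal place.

Leg 1: heading 137.4°; drift +28.9° → track 166.3°, groundspeed 103.4 kt
Leg 2: heading 59.8°; drift -3.7° → track 56.1°, groundspeed 53.1 kt
Leg 3: heading 49.5°; drift -13.1° → track 36.4°, groundspeed 55.9 kt
Leg 4: heading 200.9°; drift +13.9° → track 214.8°, groundspeed 147.6 kt

Leg 1: track=166.3°, groundspeed=103.4 kt
Leg 2: track=56.1°, groundspeed=53.1 kt
Leg 3: track=36.4°, groundspeed=55.9 kt
Leg 4: track=214.8°, groundspeed=147.6 kt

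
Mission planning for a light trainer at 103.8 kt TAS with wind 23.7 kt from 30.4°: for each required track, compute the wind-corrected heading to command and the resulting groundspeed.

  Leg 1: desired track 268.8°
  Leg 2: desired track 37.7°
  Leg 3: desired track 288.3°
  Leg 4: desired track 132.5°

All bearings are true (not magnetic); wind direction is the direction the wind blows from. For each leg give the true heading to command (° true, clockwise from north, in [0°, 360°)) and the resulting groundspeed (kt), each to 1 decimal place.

Leg 1: desired track 268.8°; wind correction +11.2° → command heading 280.0°, groundspeed 114.2 kt
Leg 2: desired track 37.7°; wind correction -1.7° → command heading 36.0°, groundspeed 80.2 kt
Leg 3: desired track 288.3°; wind correction +12.9° → command heading 301.2°, groundspeed 106.1 kt
Leg 4: desired track 132.5°; wind correction -12.9° → command heading 119.6°, groundspeed 106.1 kt

Leg 1: heading=280.0°, groundspeed=114.2 kt
Leg 2: heading=36.0°, groundspeed=80.2 kt
Leg 3: heading=301.2°, groundspeed=106.1 kt
Leg 4: heading=119.6°, groundspeed=106.1 kt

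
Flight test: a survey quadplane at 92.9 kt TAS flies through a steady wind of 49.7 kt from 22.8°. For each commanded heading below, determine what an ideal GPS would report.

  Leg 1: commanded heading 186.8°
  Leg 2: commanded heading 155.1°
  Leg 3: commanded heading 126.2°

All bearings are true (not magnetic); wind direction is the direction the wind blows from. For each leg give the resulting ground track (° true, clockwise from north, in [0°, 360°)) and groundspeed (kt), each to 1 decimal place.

Leg 1: heading 186.8°; drift +5.6° → track 192.4°, groundspeed 141.3 kt
Leg 2: heading 155.1°; drift +16.2° → track 171.3°, groundspeed 131.6 kt
Leg 3: heading 126.2°; drift +24.8° → track 151.0°, groundspeed 115.1 kt

Leg 1: track=192.4°, groundspeed=141.3 kt
Leg 2: track=171.3°, groundspeed=131.6 kt
Leg 3: track=151.0°, groundspeed=115.1 kt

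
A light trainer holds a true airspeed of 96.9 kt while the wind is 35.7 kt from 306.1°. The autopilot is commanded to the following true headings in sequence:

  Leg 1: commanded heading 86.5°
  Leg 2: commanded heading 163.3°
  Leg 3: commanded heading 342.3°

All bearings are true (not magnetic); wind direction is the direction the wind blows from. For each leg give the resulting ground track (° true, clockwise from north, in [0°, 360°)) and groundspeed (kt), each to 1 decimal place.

Leg 1: track=96.9°, groundspeed=126.5 kt
Leg 2: track=153.5°, groundspeed=127.2 kt
Leg 3: track=359.5°, groundspeed=71.3 kt

Leg 1: heading 86.5°; drift +10.4° → track 96.9°, groundspeed 126.5 kt
Leg 2: heading 163.3°; drift -9.8° → track 153.5°, groundspeed 127.2 kt
Leg 3: heading 342.3°; drift +17.2° → track 359.5°, groundspeed 71.3 kt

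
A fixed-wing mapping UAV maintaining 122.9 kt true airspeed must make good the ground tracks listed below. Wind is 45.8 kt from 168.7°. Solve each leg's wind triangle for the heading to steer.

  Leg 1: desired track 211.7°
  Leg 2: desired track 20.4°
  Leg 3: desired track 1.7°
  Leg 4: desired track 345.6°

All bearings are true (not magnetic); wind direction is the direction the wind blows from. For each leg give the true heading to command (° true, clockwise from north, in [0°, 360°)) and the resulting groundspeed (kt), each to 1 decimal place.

Leg 1: desired track 211.7°; wind correction -14.7° → command heading 197.0°, groundspeed 85.4 kt
Leg 2: desired track 20.4°; wind correction +11.3° → command heading 31.7°, groundspeed 159.5 kt
Leg 3: desired track 1.7°; wind correction +4.8° → command heading 6.5°, groundspeed 167.1 kt
Leg 4: desired track 345.6°; wind correction -1.2° → command heading 344.4°, groundspeed 168.6 kt

Leg 1: heading=197.0°, groundspeed=85.4 kt
Leg 2: heading=31.7°, groundspeed=159.5 kt
Leg 3: heading=6.5°, groundspeed=167.1 kt
Leg 4: heading=344.4°, groundspeed=168.6 kt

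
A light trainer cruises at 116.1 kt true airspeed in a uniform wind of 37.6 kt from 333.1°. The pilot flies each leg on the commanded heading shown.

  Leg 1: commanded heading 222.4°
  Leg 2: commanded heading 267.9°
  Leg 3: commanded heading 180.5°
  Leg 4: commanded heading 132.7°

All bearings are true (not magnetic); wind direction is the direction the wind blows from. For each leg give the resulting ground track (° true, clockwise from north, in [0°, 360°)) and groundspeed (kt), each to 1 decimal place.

Leg 1: track=207.2°, groundspeed=134.1 kt
Leg 2: track=249.1°, groundspeed=106.0 kt
Leg 3: track=173.9°, groundspeed=150.5 kt
Leg 4: track=137.6°, groundspeed=151.9 kt

Leg 1: heading 222.4°; drift -15.2° → track 207.2°, groundspeed 134.1 kt
Leg 2: heading 267.9°; drift -18.8° → track 249.1°, groundspeed 106.0 kt
Leg 3: heading 180.5°; drift -6.6° → track 173.9°, groundspeed 150.5 kt
Leg 4: heading 132.7°; drift +4.9° → track 137.6°, groundspeed 151.9 kt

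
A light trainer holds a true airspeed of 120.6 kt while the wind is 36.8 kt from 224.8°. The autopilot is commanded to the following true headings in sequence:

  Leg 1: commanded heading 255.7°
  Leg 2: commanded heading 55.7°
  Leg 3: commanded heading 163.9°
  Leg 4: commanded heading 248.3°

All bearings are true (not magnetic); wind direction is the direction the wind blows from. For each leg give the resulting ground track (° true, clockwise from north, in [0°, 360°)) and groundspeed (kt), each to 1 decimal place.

Leg 1: heading 255.7°; drift +12.0° → track 267.7°, groundspeed 91.0 kt
Leg 2: heading 55.7°; drift -2.5° → track 53.2°, groundspeed 156.9 kt
Leg 3: heading 163.9°; drift -17.4° → track 146.5°, groundspeed 107.6 kt
Leg 4: heading 248.3°; drift +9.6° → track 257.9°, groundspeed 88.1 kt

Leg 1: track=267.7°, groundspeed=91.0 kt
Leg 2: track=53.2°, groundspeed=156.9 kt
Leg 3: track=146.5°, groundspeed=107.6 kt
Leg 4: track=257.9°, groundspeed=88.1 kt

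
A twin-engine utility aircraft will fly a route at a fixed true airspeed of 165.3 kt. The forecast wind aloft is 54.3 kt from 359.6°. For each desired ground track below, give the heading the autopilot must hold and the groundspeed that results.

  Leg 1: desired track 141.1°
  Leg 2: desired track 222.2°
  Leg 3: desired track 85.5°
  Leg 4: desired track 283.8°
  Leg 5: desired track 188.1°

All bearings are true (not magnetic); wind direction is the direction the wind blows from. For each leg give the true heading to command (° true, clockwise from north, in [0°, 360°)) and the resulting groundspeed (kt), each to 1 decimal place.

Leg 1: desired track 141.1°; wind correction -11.8° → command heading 129.3°, groundspeed 204.3 kt
Leg 2: desired track 222.2°; wind correction +12.8° → command heading 235.0°, groundspeed 201.1 kt
Leg 3: desired track 85.5°; wind correction -19.1° → command heading 66.4°, groundspeed 152.3 kt
Leg 4: desired track 283.8°; wind correction +18.6° → command heading 302.4°, groundspeed 143.4 kt
Leg 5: desired track 188.1°; wind correction +2.8° → command heading 190.9°, groundspeed 218.8 kt

Leg 1: heading=129.3°, groundspeed=204.3 kt
Leg 2: heading=235.0°, groundspeed=201.1 kt
Leg 3: heading=66.4°, groundspeed=152.3 kt
Leg 4: heading=302.4°, groundspeed=143.4 kt
Leg 5: heading=190.9°, groundspeed=218.8 kt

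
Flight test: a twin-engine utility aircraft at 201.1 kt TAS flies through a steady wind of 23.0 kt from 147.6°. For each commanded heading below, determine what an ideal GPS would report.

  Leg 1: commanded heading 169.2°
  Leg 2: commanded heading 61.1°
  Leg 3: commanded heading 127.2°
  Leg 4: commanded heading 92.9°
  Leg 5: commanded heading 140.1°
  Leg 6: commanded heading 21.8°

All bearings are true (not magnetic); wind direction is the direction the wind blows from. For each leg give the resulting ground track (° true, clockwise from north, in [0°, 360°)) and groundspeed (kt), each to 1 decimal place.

Leg 1: track=171.9°, groundspeed=179.9 kt
Leg 2: track=54.5°, groundspeed=201.0 kt
Leg 3: track=124.6°, groundspeed=179.7 kt
Leg 4: track=87.2°, groundspeed=188.7 kt
Leg 5: track=139.1°, groundspeed=178.3 kt
Leg 6: track=16.8°, groundspeed=215.4 kt

Leg 1: heading 169.2°; drift +2.7° → track 171.9°, groundspeed 179.9 kt
Leg 2: heading 61.1°; drift -6.6° → track 54.5°, groundspeed 201.0 kt
Leg 3: heading 127.2°; drift -2.6° → track 124.6°, groundspeed 179.7 kt
Leg 4: heading 92.9°; drift -5.7° → track 87.2°, groundspeed 188.7 kt
Leg 5: heading 140.1°; drift -1.0° → track 139.1°, groundspeed 178.3 kt
Leg 6: heading 21.8°; drift -5.0° → track 16.8°, groundspeed 215.4 kt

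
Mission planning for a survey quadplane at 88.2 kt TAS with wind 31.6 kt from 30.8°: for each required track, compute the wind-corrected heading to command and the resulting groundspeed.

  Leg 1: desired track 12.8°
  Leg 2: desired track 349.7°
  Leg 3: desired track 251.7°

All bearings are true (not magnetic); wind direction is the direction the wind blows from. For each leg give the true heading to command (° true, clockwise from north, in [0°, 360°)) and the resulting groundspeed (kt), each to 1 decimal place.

Leg 1: heading=19.2°, groundspeed=57.6 kt
Leg 2: heading=3.3°, groundspeed=61.9 kt
Leg 3: heading=265.3°, groundspeed=109.6 kt

Leg 1: desired track 12.8°; wind correction +6.4° → command heading 19.2°, groundspeed 57.6 kt
Leg 2: desired track 349.7°; wind correction +13.6° → command heading 3.3°, groundspeed 61.9 kt
Leg 3: desired track 251.7°; wind correction +13.6° → command heading 265.3°, groundspeed 109.6 kt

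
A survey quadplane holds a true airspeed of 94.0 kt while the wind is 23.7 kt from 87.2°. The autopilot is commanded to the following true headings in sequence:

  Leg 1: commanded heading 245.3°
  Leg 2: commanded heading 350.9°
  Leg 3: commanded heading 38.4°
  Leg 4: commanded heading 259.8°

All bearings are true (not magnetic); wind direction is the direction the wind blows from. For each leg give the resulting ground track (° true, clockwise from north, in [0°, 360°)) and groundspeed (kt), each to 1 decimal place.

Leg 1: heading 245.3°; drift +4.4° → track 249.7°, groundspeed 116.3 kt
Leg 2: heading 350.9°; drift -13.7° → track 337.2°, groundspeed 99.4 kt
Leg 3: heading 38.4°; drift -12.8° → track 25.6°, groundspeed 80.4 kt
Leg 4: heading 259.8°; drift +1.5° → track 261.3°, groundspeed 117.5 kt

Leg 1: track=249.7°, groundspeed=116.3 kt
Leg 2: track=337.2°, groundspeed=99.4 kt
Leg 3: track=25.6°, groundspeed=80.4 kt
Leg 4: track=261.3°, groundspeed=117.5 kt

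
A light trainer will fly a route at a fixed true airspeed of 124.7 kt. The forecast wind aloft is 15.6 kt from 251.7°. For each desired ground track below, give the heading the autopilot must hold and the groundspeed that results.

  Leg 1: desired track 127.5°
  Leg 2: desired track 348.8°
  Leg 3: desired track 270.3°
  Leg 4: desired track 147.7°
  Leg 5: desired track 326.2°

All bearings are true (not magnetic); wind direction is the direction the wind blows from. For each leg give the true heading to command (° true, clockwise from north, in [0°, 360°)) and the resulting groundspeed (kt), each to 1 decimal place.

Leg 1: desired track 127.5°; wind correction +5.9° → command heading 133.4°, groundspeed 132.8 kt
Leg 2: desired track 348.8°; wind correction -7.1° → command heading 341.7°, groundspeed 125.7 kt
Leg 3: desired track 270.3°; wind correction -2.3° → command heading 268.0°, groundspeed 109.8 kt
Leg 4: desired track 147.7°; wind correction +7.0° → command heading 154.7°, groundspeed 127.6 kt
Leg 5: desired track 326.2°; wind correction -6.9° → command heading 319.3°, groundspeed 119.6 kt

Leg 1: heading=133.4°, groundspeed=132.8 kt
Leg 2: heading=341.7°, groundspeed=125.7 kt
Leg 3: heading=268.0°, groundspeed=109.8 kt
Leg 4: heading=154.7°, groundspeed=127.6 kt
Leg 5: heading=319.3°, groundspeed=119.6 kt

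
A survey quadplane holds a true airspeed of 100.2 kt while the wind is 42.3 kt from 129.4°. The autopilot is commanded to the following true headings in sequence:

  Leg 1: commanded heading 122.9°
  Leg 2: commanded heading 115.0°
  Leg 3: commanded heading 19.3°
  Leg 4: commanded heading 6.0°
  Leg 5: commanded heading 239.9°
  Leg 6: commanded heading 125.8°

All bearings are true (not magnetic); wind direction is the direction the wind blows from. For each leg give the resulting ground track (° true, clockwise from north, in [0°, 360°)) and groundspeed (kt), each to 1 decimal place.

Leg 1: track=118.2°, groundspeed=58.4 kt
Leg 2: track=104.9°, groundspeed=60.2 kt
Leg 3: track=0.2°, groundspeed=121.4 kt
Leg 4: track=350.0°, groundspeed=128.4 kt
Leg 5: track=258.9°, groundspeed=121.6 kt
Leg 6: track=123.2°, groundspeed=58.0 kt

Leg 1: heading 122.9°; drift -4.7° → track 118.2°, groundspeed 58.4 kt
Leg 2: heading 115.0°; drift -10.1° → track 104.9°, groundspeed 60.2 kt
Leg 3: heading 19.3°; drift -19.1° → track 0.2°, groundspeed 121.4 kt
Leg 4: heading 6.0°; drift -16.0° → track 350.0°, groundspeed 128.4 kt
Leg 5: heading 239.9°; drift +19.0° → track 258.9°, groundspeed 121.6 kt
Leg 6: heading 125.8°; drift -2.6° → track 123.2°, groundspeed 58.0 kt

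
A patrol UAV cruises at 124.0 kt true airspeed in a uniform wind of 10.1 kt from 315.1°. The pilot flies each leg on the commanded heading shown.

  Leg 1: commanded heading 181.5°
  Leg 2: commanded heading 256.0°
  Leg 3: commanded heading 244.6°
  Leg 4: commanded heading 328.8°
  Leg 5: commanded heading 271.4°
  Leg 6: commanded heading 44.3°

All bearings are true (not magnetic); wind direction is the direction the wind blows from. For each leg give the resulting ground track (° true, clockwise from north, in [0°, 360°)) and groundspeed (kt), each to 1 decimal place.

Leg 1: heading 181.5°; drift -3.2° → track 178.3°, groundspeed 131.2 kt
Leg 2: heading 256.0°; drift -4.2° → track 251.8°, groundspeed 119.1 kt
Leg 3: heading 244.6°; drift -4.5° → track 240.1°, groundspeed 121.0 kt
Leg 4: heading 328.8°; drift +1.2° → track 330.0°, groundspeed 114.2 kt
Leg 5: heading 271.4°; drift -3.4° → track 268.0°, groundspeed 116.9 kt
Leg 6: heading 44.3°; drift +4.7° → track 49.0°, groundspeed 124.3 kt

Leg 1: track=178.3°, groundspeed=131.2 kt
Leg 2: track=251.8°, groundspeed=119.1 kt
Leg 3: track=240.1°, groundspeed=121.0 kt
Leg 4: track=330.0°, groundspeed=114.2 kt
Leg 5: track=268.0°, groundspeed=116.9 kt
Leg 6: track=49.0°, groundspeed=124.3 kt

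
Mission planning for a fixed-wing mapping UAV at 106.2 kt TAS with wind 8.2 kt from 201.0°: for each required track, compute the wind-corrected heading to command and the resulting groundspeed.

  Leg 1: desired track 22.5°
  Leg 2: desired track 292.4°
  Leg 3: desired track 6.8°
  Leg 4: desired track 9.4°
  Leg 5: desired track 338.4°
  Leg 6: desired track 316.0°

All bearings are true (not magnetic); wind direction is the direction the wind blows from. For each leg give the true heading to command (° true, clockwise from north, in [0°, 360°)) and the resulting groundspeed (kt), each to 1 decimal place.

Leg 1: desired track 22.5°; wind correction +0.1° → command heading 22.6°, groundspeed 114.4 kt
Leg 2: desired track 292.4°; wind correction -4.4° → command heading 288.0°, groundspeed 106.1 kt
Leg 3: desired track 6.8°; wind correction -1.1° → command heading 5.7°, groundspeed 114.1 kt
Leg 4: desired track 9.4°; wind correction -0.9° → command heading 8.5°, groundspeed 114.2 kt
Leg 5: desired track 338.4°; wind correction -3.0° → command heading 335.4°, groundspeed 112.1 kt
Leg 6: desired track 316.0°; wind correction -4.0° → command heading 312.0°, groundspeed 109.4 kt

Leg 1: heading=22.6°, groundspeed=114.4 kt
Leg 2: heading=288.0°, groundspeed=106.1 kt
Leg 3: heading=5.7°, groundspeed=114.1 kt
Leg 4: heading=8.5°, groundspeed=114.2 kt
Leg 5: heading=335.4°, groundspeed=112.1 kt
Leg 6: heading=312.0°, groundspeed=109.4 kt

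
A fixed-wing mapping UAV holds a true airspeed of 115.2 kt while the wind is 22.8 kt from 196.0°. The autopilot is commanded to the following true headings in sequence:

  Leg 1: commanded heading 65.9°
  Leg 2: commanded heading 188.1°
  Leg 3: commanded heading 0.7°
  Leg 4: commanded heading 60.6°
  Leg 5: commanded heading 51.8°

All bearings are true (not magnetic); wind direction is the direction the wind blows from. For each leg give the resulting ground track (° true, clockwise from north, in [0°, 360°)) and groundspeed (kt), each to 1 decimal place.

Leg 1: heading 65.9°; drift -7.6° → track 58.3°, groundspeed 131.1 kt
Leg 2: heading 188.1°; drift -1.9° → track 186.2°, groundspeed 92.7 kt
Leg 3: heading 0.7°; drift +2.5° → track 3.2°, groundspeed 137.3 kt
Leg 4: heading 60.6°; drift -6.9° → track 53.7°, groundspeed 132.4 kt
Leg 5: heading 51.8°; drift -5.7° → track 46.1°, groundspeed 134.4 kt

Leg 1: track=58.3°, groundspeed=131.1 kt
Leg 2: track=186.2°, groundspeed=92.7 kt
Leg 3: track=3.2°, groundspeed=137.3 kt
Leg 4: track=53.7°, groundspeed=132.4 kt
Leg 5: track=46.1°, groundspeed=134.4 kt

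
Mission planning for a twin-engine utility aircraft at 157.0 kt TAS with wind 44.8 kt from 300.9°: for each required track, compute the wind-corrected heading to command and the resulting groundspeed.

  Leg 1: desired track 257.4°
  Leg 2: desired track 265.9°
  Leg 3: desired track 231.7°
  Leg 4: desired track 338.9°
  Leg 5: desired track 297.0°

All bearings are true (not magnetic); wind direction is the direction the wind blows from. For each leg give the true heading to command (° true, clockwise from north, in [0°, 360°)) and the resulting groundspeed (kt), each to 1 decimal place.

Leg 1: desired track 257.4°; wind correction +11.3° → command heading 268.7°, groundspeed 121.4 kt
Leg 2: desired track 265.9°; wind correction +9.4° → command heading 275.3°, groundspeed 118.2 kt
Leg 3: desired track 231.7°; wind correction +15.5° → command heading 247.2°, groundspeed 135.4 kt
Leg 4: desired track 338.9°; wind correction -10.1° → command heading 328.8°, groundspeed 119.3 kt
Leg 5: desired track 297.0°; wind correction +1.1° → command heading 298.1°, groundspeed 112.3 kt

Leg 1: heading=268.7°, groundspeed=121.4 kt
Leg 2: heading=275.3°, groundspeed=118.2 kt
Leg 3: heading=247.2°, groundspeed=135.4 kt
Leg 4: heading=328.8°, groundspeed=119.3 kt
Leg 5: heading=298.1°, groundspeed=112.3 kt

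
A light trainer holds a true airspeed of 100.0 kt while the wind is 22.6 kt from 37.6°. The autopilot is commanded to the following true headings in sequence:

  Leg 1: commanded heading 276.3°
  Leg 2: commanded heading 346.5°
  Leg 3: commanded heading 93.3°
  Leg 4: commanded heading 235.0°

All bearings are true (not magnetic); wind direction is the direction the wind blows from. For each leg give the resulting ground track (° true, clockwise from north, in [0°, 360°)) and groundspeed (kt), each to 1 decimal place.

Leg 1: heading 276.3°; drift -9.8° → track 266.5°, groundspeed 113.4 kt
Leg 2: heading 346.5°; drift -11.6° → track 334.9°, groundspeed 87.6 kt
Leg 3: heading 93.3°; drift +12.1° → track 105.4°, groundspeed 89.2 kt
Leg 4: heading 235.0°; drift -3.2° → track 231.8°, groundspeed 121.8 kt

Leg 1: track=266.5°, groundspeed=113.4 kt
Leg 2: track=334.9°, groundspeed=87.6 kt
Leg 3: track=105.4°, groundspeed=89.2 kt
Leg 4: track=231.8°, groundspeed=121.8 kt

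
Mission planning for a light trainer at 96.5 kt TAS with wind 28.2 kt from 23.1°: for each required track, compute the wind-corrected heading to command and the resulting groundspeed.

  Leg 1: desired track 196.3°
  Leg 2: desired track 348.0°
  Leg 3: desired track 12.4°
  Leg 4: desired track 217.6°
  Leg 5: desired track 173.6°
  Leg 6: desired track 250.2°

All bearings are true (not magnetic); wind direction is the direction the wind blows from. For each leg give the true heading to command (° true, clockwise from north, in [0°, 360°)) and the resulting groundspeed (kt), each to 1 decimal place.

Leg 1: desired track 196.3°; wind correction -2.0° → command heading 194.3°, groundspeed 124.4 kt
Leg 2: desired track 348.0°; wind correction +9.7° → command heading 357.7°, groundspeed 72.1 kt
Leg 3: desired track 12.4°; wind correction +3.1° → command heading 15.5°, groundspeed 68.6 kt
Leg 4: desired track 217.6°; wind correction +4.2° → command heading 221.8°, groundspeed 123.5 kt
Leg 5: desired track 173.6°; wind correction -8.3° → command heading 165.3°, groundspeed 120.0 kt
Leg 6: desired track 250.2°; wind correction +12.4° → command heading 262.6°, groundspeed 113.5 kt

Leg 1: heading=194.3°, groundspeed=124.4 kt
Leg 2: heading=357.7°, groundspeed=72.1 kt
Leg 3: heading=15.5°, groundspeed=68.6 kt
Leg 4: heading=221.8°, groundspeed=123.5 kt
Leg 5: heading=165.3°, groundspeed=120.0 kt
Leg 6: heading=262.6°, groundspeed=113.5 kt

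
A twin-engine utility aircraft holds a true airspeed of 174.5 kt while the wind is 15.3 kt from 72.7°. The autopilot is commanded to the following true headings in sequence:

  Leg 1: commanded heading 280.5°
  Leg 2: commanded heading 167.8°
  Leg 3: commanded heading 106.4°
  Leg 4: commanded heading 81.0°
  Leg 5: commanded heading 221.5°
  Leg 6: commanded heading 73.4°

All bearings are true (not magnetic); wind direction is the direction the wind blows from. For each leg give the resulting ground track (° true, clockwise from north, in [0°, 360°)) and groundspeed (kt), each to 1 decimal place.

Leg 1: heading 280.5°; drift -2.2° → track 278.3°, groundspeed 188.2 kt
Leg 2: heading 167.8°; drift +5.0° → track 172.8°, groundspeed 176.5 kt
Leg 3: heading 106.4°; drift +3.0° → track 109.4°, groundspeed 162.0 kt
Leg 4: heading 81.0°; drift +0.8° → track 81.8°, groundspeed 159.4 kt
Leg 5: heading 221.5°; drift +2.4° → track 223.9°, groundspeed 187.8 kt
Leg 6: heading 73.4°; drift +0.1° → track 73.5°, groundspeed 159.2 kt

Leg 1: track=278.3°, groundspeed=188.2 kt
Leg 2: track=172.8°, groundspeed=176.5 kt
Leg 3: track=109.4°, groundspeed=162.0 kt
Leg 4: track=81.8°, groundspeed=159.4 kt
Leg 5: track=223.9°, groundspeed=187.8 kt
Leg 6: track=73.5°, groundspeed=159.2 kt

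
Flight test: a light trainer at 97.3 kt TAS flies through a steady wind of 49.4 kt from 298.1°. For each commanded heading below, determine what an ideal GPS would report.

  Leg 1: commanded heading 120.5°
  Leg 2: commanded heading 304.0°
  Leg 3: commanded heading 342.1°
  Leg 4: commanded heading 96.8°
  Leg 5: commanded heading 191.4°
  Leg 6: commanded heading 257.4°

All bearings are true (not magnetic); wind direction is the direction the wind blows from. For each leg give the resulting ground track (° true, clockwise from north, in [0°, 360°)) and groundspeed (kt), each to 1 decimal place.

Leg 1: heading 120.5°; drift -0.8° → track 119.7°, groundspeed 146.7 kt
Leg 2: heading 304.0°; drift +6.0° → track 310.0°, groundspeed 48.4 kt
Leg 3: heading 342.1°; drift +29.1° → track 11.2°, groundspeed 70.7 kt
Leg 4: heading 96.8°; drift +7.1° → track 103.9°, groundspeed 144.4 kt
Leg 5: heading 191.4°; drift -23.0° → track 168.4°, groundspeed 121.1 kt
Leg 6: heading 257.4°; drift -28.3° → track 229.1°, groundspeed 68.0 kt

Leg 1: track=119.7°, groundspeed=146.7 kt
Leg 2: track=310.0°, groundspeed=48.4 kt
Leg 3: track=11.2°, groundspeed=70.7 kt
Leg 4: track=103.9°, groundspeed=144.4 kt
Leg 5: track=168.4°, groundspeed=121.1 kt
Leg 6: track=229.1°, groundspeed=68.0 kt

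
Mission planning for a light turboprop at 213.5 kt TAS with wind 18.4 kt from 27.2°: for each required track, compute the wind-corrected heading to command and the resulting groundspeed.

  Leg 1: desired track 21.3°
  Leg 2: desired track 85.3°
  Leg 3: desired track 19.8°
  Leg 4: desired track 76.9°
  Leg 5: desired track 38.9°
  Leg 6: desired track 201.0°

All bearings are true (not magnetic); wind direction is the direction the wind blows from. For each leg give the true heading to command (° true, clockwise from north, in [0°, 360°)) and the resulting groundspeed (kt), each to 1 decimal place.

Leg 1: desired track 21.3°; wind correction +0.5° → command heading 21.8°, groundspeed 195.2 kt
Leg 2: desired track 85.3°; wind correction -4.2° → command heading 81.1°, groundspeed 203.2 kt
Leg 3: desired track 19.8°; wind correction +0.6° → command heading 20.4°, groundspeed 195.2 kt
Leg 4: desired track 76.9°; wind correction -3.8° → command heading 73.1°, groundspeed 201.1 kt
Leg 5: desired track 38.9°; wind correction -1.0° → command heading 37.9°, groundspeed 195.4 kt
Leg 6: desired track 201.0°; wind correction -0.5° → command heading 200.5°, groundspeed 231.8 kt

Leg 1: heading=21.8°, groundspeed=195.2 kt
Leg 2: heading=81.1°, groundspeed=203.2 kt
Leg 3: heading=20.4°, groundspeed=195.2 kt
Leg 4: heading=73.1°, groundspeed=201.1 kt
Leg 5: heading=37.9°, groundspeed=195.4 kt
Leg 6: heading=200.5°, groundspeed=231.8 kt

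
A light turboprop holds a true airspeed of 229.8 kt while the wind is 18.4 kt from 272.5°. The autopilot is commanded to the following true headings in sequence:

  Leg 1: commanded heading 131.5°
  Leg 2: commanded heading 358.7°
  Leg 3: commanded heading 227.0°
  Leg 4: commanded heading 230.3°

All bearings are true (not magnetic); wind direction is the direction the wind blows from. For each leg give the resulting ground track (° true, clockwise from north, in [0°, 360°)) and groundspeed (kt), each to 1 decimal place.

Leg 1: track=128.8°, groundspeed=244.4 kt
Leg 2: track=3.3°, groundspeed=229.3 kt
Leg 3: track=223.5°, groundspeed=217.3 kt
Leg 4: track=227.0°, groundspeed=216.5 kt

Leg 1: heading 131.5°; drift -2.7° → track 128.8°, groundspeed 244.4 kt
Leg 2: heading 358.7°; drift +4.6° → track 3.3°, groundspeed 229.3 kt
Leg 3: heading 227.0°; drift -3.5° → track 223.5°, groundspeed 217.3 kt
Leg 4: heading 230.3°; drift -3.3° → track 227.0°, groundspeed 216.5 kt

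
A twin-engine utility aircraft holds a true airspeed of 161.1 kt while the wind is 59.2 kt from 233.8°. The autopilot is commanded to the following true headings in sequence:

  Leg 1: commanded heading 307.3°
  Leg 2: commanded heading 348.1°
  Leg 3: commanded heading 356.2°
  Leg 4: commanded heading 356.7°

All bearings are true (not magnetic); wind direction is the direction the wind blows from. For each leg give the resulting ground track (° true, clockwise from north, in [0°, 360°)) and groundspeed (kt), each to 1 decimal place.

Leg 1: track=328.8°, groundspeed=155.0 kt
Leg 2: track=4.3°, groundspeed=193.2 kt
Leg 3: track=10.7°, groundspeed=199.2 kt
Leg 4: track=11.1°, groundspeed=199.5 kt

Leg 1: heading 307.3°; drift +21.5° → track 328.8°, groundspeed 155.0 kt
Leg 2: heading 348.1°; drift +16.2° → track 4.3°, groundspeed 193.2 kt
Leg 3: heading 356.2°; drift +14.5° → track 10.7°, groundspeed 199.2 kt
Leg 4: heading 356.7°; drift +14.4° → track 11.1°, groundspeed 199.5 kt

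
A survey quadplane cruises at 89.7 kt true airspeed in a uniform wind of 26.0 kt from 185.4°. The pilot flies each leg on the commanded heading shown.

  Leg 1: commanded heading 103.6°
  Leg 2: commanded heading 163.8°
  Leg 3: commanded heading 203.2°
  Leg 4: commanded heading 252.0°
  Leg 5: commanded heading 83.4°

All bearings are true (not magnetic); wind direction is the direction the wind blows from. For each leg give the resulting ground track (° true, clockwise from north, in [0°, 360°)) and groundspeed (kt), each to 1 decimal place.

Leg 1: track=86.9°, groundspeed=89.8 kt
Leg 2: track=155.5°, groundspeed=66.2 kt
Leg 3: track=210.2°, groundspeed=65.4 kt
Leg 4: track=268.7°, groundspeed=82.9 kt
Leg 5: track=68.4°, groundspeed=98.4 kt

Leg 1: heading 103.6°; drift -16.7° → track 86.9°, groundspeed 89.8 kt
Leg 2: heading 163.8°; drift -8.3° → track 155.5°, groundspeed 66.2 kt
Leg 3: heading 203.2°; drift +7.0° → track 210.2°, groundspeed 65.4 kt
Leg 4: heading 252.0°; drift +16.7° → track 268.7°, groundspeed 82.9 kt
Leg 5: heading 83.4°; drift -15.0° → track 68.4°, groundspeed 98.4 kt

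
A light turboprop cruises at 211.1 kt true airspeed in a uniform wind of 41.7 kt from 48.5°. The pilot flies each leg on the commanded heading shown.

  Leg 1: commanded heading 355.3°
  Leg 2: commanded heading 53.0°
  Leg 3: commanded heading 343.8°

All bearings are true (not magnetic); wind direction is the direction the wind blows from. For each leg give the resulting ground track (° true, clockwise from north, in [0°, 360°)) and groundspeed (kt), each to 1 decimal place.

Leg 1: heading 355.3°; drift -10.2° → track 345.1°, groundspeed 189.1 kt
Leg 2: heading 53.0°; drift +1.1° → track 54.1°, groundspeed 169.6 kt
Leg 3: heading 343.8°; drift -11.0° → track 332.8°, groundspeed 196.9 kt

Leg 1: track=345.1°, groundspeed=189.1 kt
Leg 2: track=54.1°, groundspeed=169.6 kt
Leg 3: track=332.8°, groundspeed=196.9 kt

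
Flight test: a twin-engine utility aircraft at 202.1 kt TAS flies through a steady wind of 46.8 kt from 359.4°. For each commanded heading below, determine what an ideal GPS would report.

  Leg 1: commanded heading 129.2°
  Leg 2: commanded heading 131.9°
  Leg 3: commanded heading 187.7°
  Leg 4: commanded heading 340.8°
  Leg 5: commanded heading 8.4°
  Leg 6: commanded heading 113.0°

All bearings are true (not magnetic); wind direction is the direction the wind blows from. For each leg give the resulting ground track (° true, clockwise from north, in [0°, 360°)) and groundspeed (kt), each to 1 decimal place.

Leg 1: heading 129.2°; drift +8.8° → track 138.0°, groundspeed 234.8 kt
Leg 2: heading 131.9°; drift +8.4° → track 140.3°, groundspeed 236.3 kt
Leg 3: heading 187.7°; drift -1.6° → track 186.1°, groundspeed 248.5 kt
Leg 4: heading 340.8°; drift -5.4° → track 335.4°, groundspeed 158.4 kt
Leg 5: heading 8.4°; drift +2.7° → track 11.1°, groundspeed 156.0 kt
Leg 6: heading 113.0°; drift +11.0° → track 124.0°, groundspeed 225.0 kt

Leg 1: track=138.0°, groundspeed=234.8 kt
Leg 2: track=140.3°, groundspeed=236.3 kt
Leg 3: track=186.1°, groundspeed=248.5 kt
Leg 4: track=335.4°, groundspeed=158.4 kt
Leg 5: track=11.1°, groundspeed=156.0 kt
Leg 6: track=124.0°, groundspeed=225.0 kt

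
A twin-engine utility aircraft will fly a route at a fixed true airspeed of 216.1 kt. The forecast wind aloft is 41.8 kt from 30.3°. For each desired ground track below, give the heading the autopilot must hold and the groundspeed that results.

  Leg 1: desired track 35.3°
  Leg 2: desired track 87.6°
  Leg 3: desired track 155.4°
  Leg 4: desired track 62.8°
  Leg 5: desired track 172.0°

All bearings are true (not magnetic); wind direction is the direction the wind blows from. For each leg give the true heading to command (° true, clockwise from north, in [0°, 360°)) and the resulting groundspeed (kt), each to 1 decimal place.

Leg 1: desired track 35.3°; wind correction -1.0° → command heading 34.3°, groundspeed 174.4 kt
Leg 2: desired track 87.6°; wind correction -9.4° → command heading 78.2°, groundspeed 190.6 kt
Leg 3: desired track 155.4°; wind correction -9.1° → command heading 146.3°, groundspeed 237.4 kt
Leg 4: desired track 62.8°; wind correction -6.0° → command heading 56.8°, groundspeed 179.7 kt
Leg 5: desired track 172.0°; wind correction -6.9° → command heading 165.1°, groundspeed 247.3 kt

Leg 1: heading=34.3°, groundspeed=174.4 kt
Leg 2: heading=78.2°, groundspeed=190.6 kt
Leg 3: heading=146.3°, groundspeed=237.4 kt
Leg 4: heading=56.8°, groundspeed=179.7 kt
Leg 5: heading=165.1°, groundspeed=247.3 kt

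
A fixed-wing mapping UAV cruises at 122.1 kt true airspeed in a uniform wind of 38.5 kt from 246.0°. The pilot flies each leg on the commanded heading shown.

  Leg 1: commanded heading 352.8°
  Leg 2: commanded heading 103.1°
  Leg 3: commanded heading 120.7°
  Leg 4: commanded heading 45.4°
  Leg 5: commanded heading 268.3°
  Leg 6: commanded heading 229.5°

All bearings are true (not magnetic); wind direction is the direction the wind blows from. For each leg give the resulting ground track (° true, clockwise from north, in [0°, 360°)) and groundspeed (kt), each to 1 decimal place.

Leg 1: track=8.3°, groundspeed=138.2 kt
Leg 2: track=94.5°, groundspeed=154.6 kt
Leg 3: track=108.4°, groundspeed=147.7 kt
Leg 4: track=50.3°, groundspeed=158.7 kt
Leg 5: track=277.9°, groundspeed=87.7 kt
Leg 6: track=222.2°, groundspeed=85.9 kt

Leg 1: heading 352.8°; drift +15.5° → track 8.3°, groundspeed 138.2 kt
Leg 2: heading 103.1°; drift -8.6° → track 94.5°, groundspeed 154.6 kt
Leg 3: heading 120.7°; drift -12.3° → track 108.4°, groundspeed 147.7 kt
Leg 4: heading 45.4°; drift +4.9° → track 50.3°, groundspeed 158.7 kt
Leg 5: heading 268.3°; drift +9.6° → track 277.9°, groundspeed 87.7 kt
Leg 6: heading 229.5°; drift -7.3° → track 222.2°, groundspeed 85.9 kt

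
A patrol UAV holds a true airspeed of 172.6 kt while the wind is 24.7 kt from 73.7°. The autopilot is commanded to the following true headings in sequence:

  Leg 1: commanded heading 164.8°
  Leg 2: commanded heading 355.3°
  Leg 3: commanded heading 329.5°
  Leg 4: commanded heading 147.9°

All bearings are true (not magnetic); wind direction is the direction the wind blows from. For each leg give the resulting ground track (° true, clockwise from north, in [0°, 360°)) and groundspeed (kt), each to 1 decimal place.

Leg 1: track=172.9°, groundspeed=174.8 kt
Leg 2: track=347.1°, groundspeed=169.4 kt
Leg 3: track=321.9°, groundspeed=180.3 kt
Leg 4: track=156.1°, groundspeed=167.6 kt

Leg 1: heading 164.8°; drift +8.1° → track 172.9°, groundspeed 174.8 kt
Leg 2: heading 355.3°; drift -8.2° → track 347.1°, groundspeed 169.4 kt
Leg 3: heading 329.5°; drift -7.6° → track 321.9°, groundspeed 180.3 kt
Leg 4: heading 147.9°; drift +8.2° → track 156.1°, groundspeed 167.6 kt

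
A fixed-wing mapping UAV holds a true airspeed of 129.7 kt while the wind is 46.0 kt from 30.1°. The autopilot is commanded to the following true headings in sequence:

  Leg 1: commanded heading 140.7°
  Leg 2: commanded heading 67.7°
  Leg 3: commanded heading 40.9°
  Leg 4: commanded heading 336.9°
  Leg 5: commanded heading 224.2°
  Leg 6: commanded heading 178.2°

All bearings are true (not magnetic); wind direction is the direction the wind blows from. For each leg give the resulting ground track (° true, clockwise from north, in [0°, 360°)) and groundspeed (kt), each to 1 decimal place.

Leg 1: track=157.1°, groundspeed=152.1 kt
Leg 2: track=84.5°, groundspeed=97.4 kt
Leg 3: track=46.7°, groundspeed=85.0 kt
Leg 4: track=317.1°, groundspeed=108.6 kt
Leg 5: track=220.5°, groundspeed=174.7 kt
Leg 6: track=186.4°, groundspeed=170.5 kt

Leg 1: heading 140.7°; drift +16.4° → track 157.1°, groundspeed 152.1 kt
Leg 2: heading 67.7°; drift +16.8° → track 84.5°, groundspeed 97.4 kt
Leg 3: heading 40.9°; drift +5.8° → track 46.7°, groundspeed 85.0 kt
Leg 4: heading 336.9°; drift -19.8° → track 317.1°, groundspeed 108.6 kt
Leg 5: heading 224.2°; drift -3.7° → track 220.5°, groundspeed 174.7 kt
Leg 6: heading 178.2°; drift +8.2° → track 186.4°, groundspeed 170.5 kt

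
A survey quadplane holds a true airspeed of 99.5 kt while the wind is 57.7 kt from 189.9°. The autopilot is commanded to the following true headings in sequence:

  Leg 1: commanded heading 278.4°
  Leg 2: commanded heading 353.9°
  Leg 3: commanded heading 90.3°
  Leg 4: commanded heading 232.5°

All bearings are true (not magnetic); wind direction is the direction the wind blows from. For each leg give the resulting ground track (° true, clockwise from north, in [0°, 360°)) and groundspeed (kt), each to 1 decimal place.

Leg 1: heading 278.4°; drift +30.5° → track 308.9°, groundspeed 113.7 kt
Leg 2: heading 353.9°; drift +5.9° → track 359.8°, groundspeed 155.8 kt
Leg 3: heading 90.3°; drift -27.5° → track 62.8°, groundspeed 123.1 kt
Leg 4: heading 232.5°; drift +34.4° → track 266.9°, groundspeed 69.1 kt

Leg 1: track=308.9°, groundspeed=113.7 kt
Leg 2: track=359.8°, groundspeed=155.8 kt
Leg 3: track=62.8°, groundspeed=123.1 kt
Leg 4: track=266.9°, groundspeed=69.1 kt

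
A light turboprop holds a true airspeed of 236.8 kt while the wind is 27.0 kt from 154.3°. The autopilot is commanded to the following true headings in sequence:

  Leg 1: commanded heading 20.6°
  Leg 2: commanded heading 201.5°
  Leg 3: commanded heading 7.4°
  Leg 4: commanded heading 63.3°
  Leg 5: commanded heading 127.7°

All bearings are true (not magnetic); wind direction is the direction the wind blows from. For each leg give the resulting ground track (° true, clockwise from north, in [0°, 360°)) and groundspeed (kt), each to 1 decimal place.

Leg 1: track=16.2°, groundspeed=256.2 kt
Leg 2: track=206.7°, groundspeed=219.4 kt
Leg 3: track=4.1°, groundspeed=259.8 kt
Leg 4: track=56.8°, groundspeed=238.8 kt
Leg 5: track=124.4°, groundspeed=213.0 kt

Leg 1: heading 20.6°; drift -4.4° → track 16.2°, groundspeed 256.2 kt
Leg 2: heading 201.5°; drift +5.2° → track 206.7°, groundspeed 219.4 kt
Leg 3: heading 7.4°; drift -3.3° → track 4.1°, groundspeed 259.8 kt
Leg 4: heading 63.3°; drift -6.5° → track 56.8°, groundspeed 238.8 kt
Leg 5: heading 127.7°; drift -3.3° → track 124.4°, groundspeed 213.0 kt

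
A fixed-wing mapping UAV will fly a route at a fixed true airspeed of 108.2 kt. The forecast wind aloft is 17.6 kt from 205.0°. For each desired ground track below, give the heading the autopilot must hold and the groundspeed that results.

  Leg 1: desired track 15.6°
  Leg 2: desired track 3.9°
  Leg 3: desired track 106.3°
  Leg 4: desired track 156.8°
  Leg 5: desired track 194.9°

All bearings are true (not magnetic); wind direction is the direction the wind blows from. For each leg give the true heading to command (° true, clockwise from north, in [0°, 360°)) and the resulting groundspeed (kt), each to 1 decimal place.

Leg 1: heading=14.1°, groundspeed=125.5 kt
Leg 2: heading=0.5°, groundspeed=124.4 kt
Leg 3: heading=115.6°, groundspeed=109.5 kt
Leg 4: heading=163.8°, groundspeed=95.7 kt
Leg 5: heading=196.5°, groundspeed=90.8 kt

Leg 1: desired track 15.6°; wind correction -1.5° → command heading 14.1°, groundspeed 125.5 kt
Leg 2: desired track 3.9°; wind correction -3.4° → command heading 0.5°, groundspeed 124.4 kt
Leg 3: desired track 106.3°; wind correction +9.3° → command heading 115.6°, groundspeed 109.5 kt
Leg 4: desired track 156.8°; wind correction +7.0° → command heading 163.8°, groundspeed 95.7 kt
Leg 5: desired track 194.9°; wind correction +1.6° → command heading 196.5°, groundspeed 90.8 kt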